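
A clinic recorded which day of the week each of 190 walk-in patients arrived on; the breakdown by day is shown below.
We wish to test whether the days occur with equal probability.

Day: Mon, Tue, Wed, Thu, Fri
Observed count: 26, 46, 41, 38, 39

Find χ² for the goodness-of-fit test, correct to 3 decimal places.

Expected count for each of the 5 categories: 190/5 = 38.
Mon: (26 − 38)²/38 = 144/38 = 3.7895
Tue: (46 − 38)²/38 = 64/38 = 1.6842
Wed: (41 − 38)²/38 = 9/38 = 0.2368
Thu: (38 − 38)²/38 = 0/38 = 0.0000
Fri: (39 − 38)²/38 = 1/38 = 0.0263
Sum = 5.737

5.737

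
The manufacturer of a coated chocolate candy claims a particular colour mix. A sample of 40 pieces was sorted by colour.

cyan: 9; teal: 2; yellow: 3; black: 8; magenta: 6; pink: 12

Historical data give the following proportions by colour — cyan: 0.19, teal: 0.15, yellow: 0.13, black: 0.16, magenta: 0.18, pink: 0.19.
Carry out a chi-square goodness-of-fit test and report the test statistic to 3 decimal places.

7.003

Expected counts E_i = n·p_i: 40×0.19 = 7.6, 40×0.15 = 6, 40×0.13 = 5.2, 40×0.16 = 6.4, 40×0.18 = 7.2, 40×0.19 = 7.6.
χ² = (9−7.6)²/7.6 + (2−6)²/6 + (3−5.2)²/5.2 + (8−6.4)²/6.4 + (6−7.2)²/7.2 + (12−7.6)²/7.6
   = 0.2579 + 2.6667 + 0.9308 + 0.4000 + 0.2000 + 2.5474
Sum = 7.003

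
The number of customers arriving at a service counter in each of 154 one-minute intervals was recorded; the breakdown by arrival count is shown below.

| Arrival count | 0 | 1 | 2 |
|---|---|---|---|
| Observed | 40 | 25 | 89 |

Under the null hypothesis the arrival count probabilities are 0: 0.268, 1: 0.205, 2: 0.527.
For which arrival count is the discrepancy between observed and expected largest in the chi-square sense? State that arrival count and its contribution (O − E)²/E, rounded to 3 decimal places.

1, 1.367

Expected counts E_i = n·p_i: 154×0.268 = 41.272, 154×0.205 = 31.57, 154×0.527 = 81.158.
0: (40 − 41.272)²/41.272 = 1.617984/41.272 = 0.0392
1: (25 − 31.57)²/31.57 = 43.1649/31.57 = 1.3673
2: (89 − 81.158)²/81.158 = 61.496964/81.158 = 0.7577
The largest term is for 1: 1.367.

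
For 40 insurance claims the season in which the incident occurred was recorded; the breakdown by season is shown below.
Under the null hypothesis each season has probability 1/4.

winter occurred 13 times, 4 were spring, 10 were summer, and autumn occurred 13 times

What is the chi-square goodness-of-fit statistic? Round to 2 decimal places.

5.40

Under H₀ each category has probability 1/4, so each expected count is 40/4 = 10.
winter: (13 − 10)²/10 = 9/10 = 0.900
spring: (4 − 10)²/10 = 36/10 = 3.600
summer: (10 − 10)²/10 = 0/10 = 0.000
autumn: (13 − 10)²/10 = 9/10 = 0.900
Sum = 5.40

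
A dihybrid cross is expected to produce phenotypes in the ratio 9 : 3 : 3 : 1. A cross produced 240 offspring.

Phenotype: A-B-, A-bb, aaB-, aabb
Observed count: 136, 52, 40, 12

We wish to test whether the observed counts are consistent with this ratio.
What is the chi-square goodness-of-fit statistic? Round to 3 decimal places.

2.252

Ratio total = 16. Expected counts: 240×9/16 = 135, 240×3/16 = 45, 240×3/16 = 45, 240×1/16 = 15.
χ² = (136−135)²/135 + (52−45)²/45 + (40−45)²/45 + (12−15)²/15
   = 0.0074 + 1.0889 + 0.5556 + 0.6000
Sum = 2.252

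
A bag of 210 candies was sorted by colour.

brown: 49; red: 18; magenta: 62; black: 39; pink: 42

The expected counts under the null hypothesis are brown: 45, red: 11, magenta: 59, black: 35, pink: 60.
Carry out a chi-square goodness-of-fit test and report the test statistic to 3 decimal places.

brown: (49 − 45)²/45 = 16/45 = 0.3556
red: (18 − 11)²/11 = 49/11 = 4.4545
magenta: (62 − 59)²/59 = 9/59 = 0.1525
black: (39 − 35)²/35 = 16/35 = 0.4571
pink: (42 − 60)²/60 = 324/60 = 5.4000
Sum = 10.820

10.820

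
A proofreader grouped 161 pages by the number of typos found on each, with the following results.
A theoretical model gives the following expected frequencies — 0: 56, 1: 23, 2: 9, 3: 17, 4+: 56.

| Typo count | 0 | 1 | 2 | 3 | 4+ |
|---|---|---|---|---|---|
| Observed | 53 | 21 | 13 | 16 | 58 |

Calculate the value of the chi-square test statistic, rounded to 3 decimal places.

2.243

cat         O        E   (O−E)²/E
0          53       56     0.1607
1          21       23     0.1739
2          13        9     1.7778
3          16       17     0.0588
4+         58       56     0.0714
Sum = 2.243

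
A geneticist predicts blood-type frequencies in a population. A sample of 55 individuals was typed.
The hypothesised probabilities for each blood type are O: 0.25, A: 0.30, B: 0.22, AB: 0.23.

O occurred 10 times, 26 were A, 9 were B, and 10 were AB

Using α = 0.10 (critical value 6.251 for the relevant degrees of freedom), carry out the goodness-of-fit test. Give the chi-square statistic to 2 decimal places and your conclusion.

Expected counts E_i = n·p_i: 55×0.25 = 13.75, 55×0.30 = 16.5, 55×0.22 = 12.1, 55×0.23 = 12.65.
cat         O        E   (O−E)²/E
O          10    13.75      1.023
A          26     16.5      5.470
B           9     12.1      0.794
AB         10    12.65      0.555
Sum = 7.84
df = 3. Since 7.84 > 6.251, we reject H₀.

7.84; reject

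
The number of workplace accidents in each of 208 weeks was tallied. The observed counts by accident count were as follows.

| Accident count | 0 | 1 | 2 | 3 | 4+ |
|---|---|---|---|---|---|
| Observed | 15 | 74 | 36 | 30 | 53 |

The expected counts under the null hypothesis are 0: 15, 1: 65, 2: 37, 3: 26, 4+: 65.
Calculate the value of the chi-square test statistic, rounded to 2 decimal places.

χ² = (15−15)²/15 + (74−65)²/65 + (36−37)²/37 + (30−26)²/26 + (53−65)²/65
   = 0.000 + 1.246 + 0.027 + 0.615 + 2.215
Sum = 4.10

4.10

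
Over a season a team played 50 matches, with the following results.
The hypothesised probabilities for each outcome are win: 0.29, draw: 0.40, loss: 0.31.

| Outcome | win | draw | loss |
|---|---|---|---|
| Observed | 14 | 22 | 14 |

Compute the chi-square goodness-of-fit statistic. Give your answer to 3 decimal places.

0.362

Expected counts E_i = n·p_i: 50×0.29 = 14.5, 50×0.40 = 20, 50×0.31 = 15.5.
χ² = (14−14.5)²/14.5 + (22−20)²/20 + (14−15.5)²/15.5
   = 0.0172 + 0.2000 + 0.1452
Sum = 0.362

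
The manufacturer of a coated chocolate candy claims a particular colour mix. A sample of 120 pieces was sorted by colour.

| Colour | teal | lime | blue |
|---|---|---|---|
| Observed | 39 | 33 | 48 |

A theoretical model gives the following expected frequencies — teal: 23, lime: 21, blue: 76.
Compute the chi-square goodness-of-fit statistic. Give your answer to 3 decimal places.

28.303

χ² = (39−23)²/23 + (33−21)²/21 + (48−76)²/76
   = 11.1304 + 6.8571 + 10.3158
Sum = 28.303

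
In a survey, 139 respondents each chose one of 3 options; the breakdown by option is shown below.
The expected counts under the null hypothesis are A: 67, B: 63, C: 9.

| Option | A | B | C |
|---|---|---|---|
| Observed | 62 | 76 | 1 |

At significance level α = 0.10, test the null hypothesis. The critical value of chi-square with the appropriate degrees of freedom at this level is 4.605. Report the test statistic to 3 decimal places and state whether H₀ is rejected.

A: (62 − 67)²/67 = 25/67 = 0.3731
B: (76 − 63)²/63 = 169/63 = 2.6825
C: (1 − 9)²/9 = 64/9 = 7.1111
Sum = 10.167
df = 2. Since 10.167 > 4.605, we reject H₀.

10.167; reject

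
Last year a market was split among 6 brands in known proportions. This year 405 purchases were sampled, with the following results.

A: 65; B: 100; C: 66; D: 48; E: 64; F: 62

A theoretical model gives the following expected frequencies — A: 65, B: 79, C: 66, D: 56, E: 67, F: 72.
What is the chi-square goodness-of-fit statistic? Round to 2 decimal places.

χ² = (65−65)²/65 + (100−79)²/79 + (66−66)²/66 + (48−56)²/56 + (64−67)²/67 + (62−72)²/72
   = 0.000 + 5.582 + 0.000 + 1.143 + 0.134 + 1.389
Sum = 8.25

8.25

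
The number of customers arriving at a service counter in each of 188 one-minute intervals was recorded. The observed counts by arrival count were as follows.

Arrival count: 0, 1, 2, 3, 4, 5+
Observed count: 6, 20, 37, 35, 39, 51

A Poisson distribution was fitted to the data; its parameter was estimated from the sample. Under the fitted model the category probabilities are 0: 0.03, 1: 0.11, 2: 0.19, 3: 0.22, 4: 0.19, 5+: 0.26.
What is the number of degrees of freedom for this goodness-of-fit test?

4

There are k = 6 categories and 1 parameter estimated from the data, so df = 6 − 1 − 1 = 4.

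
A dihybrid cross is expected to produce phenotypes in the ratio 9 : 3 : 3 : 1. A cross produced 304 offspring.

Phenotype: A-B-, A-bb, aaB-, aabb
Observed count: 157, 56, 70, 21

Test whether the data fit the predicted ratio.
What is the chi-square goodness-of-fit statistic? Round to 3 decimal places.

4.339

Ratio total = 16. Expected counts: 304×9/16 = 171, 304×3/16 = 57, 304×3/16 = 57, 304×1/16 = 19.
cat         O        E   (O−E)²/E
A-B-      157      171     1.1462
A-bb       56       57     0.0175
aaB-       70       57     2.9649
aabb       21       19     0.2105
Sum = 4.339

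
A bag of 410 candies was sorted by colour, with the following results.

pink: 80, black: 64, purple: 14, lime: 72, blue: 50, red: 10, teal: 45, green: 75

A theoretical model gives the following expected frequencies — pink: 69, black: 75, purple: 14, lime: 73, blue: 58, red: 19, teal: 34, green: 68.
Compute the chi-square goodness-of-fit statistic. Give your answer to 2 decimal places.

pink: (80 − 69)²/69 = 121/69 = 1.754
black: (64 − 75)²/75 = 121/75 = 1.613
purple: (14 − 14)²/14 = 0/14 = 0.000
lime: (72 − 73)²/73 = 1/73 = 0.014
blue: (50 − 58)²/58 = 64/58 = 1.103
red: (10 − 19)²/19 = 81/19 = 4.263
teal: (45 − 34)²/34 = 121/34 = 3.559
green: (75 − 68)²/68 = 49/68 = 0.721
Sum = 13.03

13.03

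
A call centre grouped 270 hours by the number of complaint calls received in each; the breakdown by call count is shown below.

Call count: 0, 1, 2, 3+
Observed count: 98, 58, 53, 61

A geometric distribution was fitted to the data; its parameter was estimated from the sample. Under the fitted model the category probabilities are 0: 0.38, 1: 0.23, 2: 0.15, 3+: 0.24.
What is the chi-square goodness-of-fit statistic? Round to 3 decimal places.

Expected counts E_i = n·p_i: 270×0.38 = 102.6, 270×0.23 = 62.1, 270×0.15 = 40.5, 270×0.24 = 64.8.
cat         O        E   (O−E)²/E
0          98    102.6     0.2062
1          58     62.1     0.2707
2          53     40.5     3.8580
3+         61     64.8     0.2228
Sum = 4.558

4.558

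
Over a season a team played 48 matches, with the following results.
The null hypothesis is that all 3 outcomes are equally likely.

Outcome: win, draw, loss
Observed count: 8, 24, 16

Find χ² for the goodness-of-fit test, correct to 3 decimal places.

Expected count for each of the 3 categories: 48/3 = 16.
win: (8 − 16)²/16 = 64/16 = 4.0000
draw: (24 − 16)²/16 = 64/16 = 4.0000
loss: (16 − 16)²/16 = 0/16 = 0.0000
Sum = 8.000

8.000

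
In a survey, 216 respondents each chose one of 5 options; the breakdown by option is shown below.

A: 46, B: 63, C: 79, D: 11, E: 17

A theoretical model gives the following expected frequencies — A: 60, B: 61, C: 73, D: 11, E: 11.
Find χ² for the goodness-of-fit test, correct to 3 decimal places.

cat         O        E   (O−E)²/E
A          46       60     3.2667
B          63       61     0.0656
C          79       73     0.4932
D          11       11     0.0000
E          17       11     3.2727
Sum = 7.098

7.098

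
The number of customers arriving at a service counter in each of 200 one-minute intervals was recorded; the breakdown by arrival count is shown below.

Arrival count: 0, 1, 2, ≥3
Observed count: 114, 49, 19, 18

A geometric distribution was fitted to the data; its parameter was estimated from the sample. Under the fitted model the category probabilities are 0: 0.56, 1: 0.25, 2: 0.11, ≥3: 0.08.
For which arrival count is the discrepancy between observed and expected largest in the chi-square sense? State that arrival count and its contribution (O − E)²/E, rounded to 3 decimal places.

Expected counts E_i = n·p_i: 200×0.56 = 112, 200×0.25 = 50, 200×0.11 = 22, 200×0.08 = 16.
cat         O        E   (O−E)²/E
0         114      112     0.0357
1          49       50     0.0200
2          19       22     0.4091
≥3         18       16     0.2500
The largest term is for 2: 0.409.

2, 0.409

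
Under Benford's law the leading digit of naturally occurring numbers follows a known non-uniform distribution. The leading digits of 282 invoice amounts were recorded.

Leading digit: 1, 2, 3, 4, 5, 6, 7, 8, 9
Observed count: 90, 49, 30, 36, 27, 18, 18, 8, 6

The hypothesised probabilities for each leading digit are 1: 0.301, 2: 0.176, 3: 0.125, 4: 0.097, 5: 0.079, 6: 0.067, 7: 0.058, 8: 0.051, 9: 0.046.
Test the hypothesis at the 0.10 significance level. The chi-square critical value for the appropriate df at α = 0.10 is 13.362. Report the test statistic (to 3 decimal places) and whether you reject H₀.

Expected counts E_i = n·p_i: 282×0.301 = 84.882, 282×0.176 = 49.632, 282×0.125 = 35.25, 282×0.097 = 27.354, 282×0.079 = 22.278, 282×0.067 = 18.894, 282×0.058 = 16.356, 282×0.051 = 14.382, 282×0.046 = 12.972.
χ² = (90−84.882)²/84.882 + (49−49.632)²/49.632 + (30−35.25)²/35.25 + (36−27.354)²/27.354 + (27−22.278)²/22.278 + (18−18.894)²/18.894 + (18−16.356)²/16.356 + (8−14.382)²/14.382 + (6−12.972)²/12.972
   = 0.3086 + 0.0080 + 0.7819 + 2.7328 + 1.0009 + 0.0423 + 0.1652 + 2.8320 + 3.7472
Sum = 11.619
df = 8. Since 11.619 < 13.362, we do not reject H₀.

11.619; do not reject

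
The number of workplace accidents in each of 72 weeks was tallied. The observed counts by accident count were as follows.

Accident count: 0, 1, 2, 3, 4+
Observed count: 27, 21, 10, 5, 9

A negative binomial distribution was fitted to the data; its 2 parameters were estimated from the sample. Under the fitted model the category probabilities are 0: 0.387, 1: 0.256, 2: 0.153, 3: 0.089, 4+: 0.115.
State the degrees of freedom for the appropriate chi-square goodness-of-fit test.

There are k = 5 categories and 2 parameters estimated from the data, so df = 5 − 1 − 2 = 2.

2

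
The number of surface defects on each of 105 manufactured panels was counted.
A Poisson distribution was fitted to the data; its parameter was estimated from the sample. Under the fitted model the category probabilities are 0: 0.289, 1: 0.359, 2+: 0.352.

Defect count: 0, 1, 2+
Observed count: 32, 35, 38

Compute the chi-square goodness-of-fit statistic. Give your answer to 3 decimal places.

Expected counts E_i = n·p_i: 105×0.289 = 30.345, 105×0.359 = 37.695, 105×0.352 = 36.96.
0: (32 − 30.345)²/30.345 = 2.739025/30.345 = 0.0903
1: (35 − 37.695)²/37.695 = 7.263025/37.695 = 0.1927
2+: (38 − 36.96)²/36.96 = 1.0816/36.96 = 0.0293
Sum = 0.312

0.312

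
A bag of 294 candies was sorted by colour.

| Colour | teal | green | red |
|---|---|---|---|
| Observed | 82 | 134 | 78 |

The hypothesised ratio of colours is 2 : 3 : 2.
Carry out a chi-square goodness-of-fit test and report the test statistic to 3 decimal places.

0.984

Ratio total = 7. Expected counts: 294×2/7 = 84, 294×3/7 = 126, 294×2/7 = 84.
teal: (82 − 84)²/84 = 4/84 = 0.0476
green: (134 − 126)²/126 = 64/126 = 0.5079
red: (78 − 84)²/84 = 36/84 = 0.4286
Sum = 0.984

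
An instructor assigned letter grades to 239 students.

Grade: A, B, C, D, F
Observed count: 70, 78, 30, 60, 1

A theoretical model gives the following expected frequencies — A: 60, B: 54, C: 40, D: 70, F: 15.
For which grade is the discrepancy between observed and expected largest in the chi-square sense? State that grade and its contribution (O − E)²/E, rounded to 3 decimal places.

χ² = (70−60)²/60 + (78−54)²/54 + (30−40)²/40 + (60−70)²/70 + (1−15)²/15
   = 1.6667 + 10.6667 + 2.5000 + 1.4286 + 13.0667
The largest term is for F: 13.067.

F, 13.067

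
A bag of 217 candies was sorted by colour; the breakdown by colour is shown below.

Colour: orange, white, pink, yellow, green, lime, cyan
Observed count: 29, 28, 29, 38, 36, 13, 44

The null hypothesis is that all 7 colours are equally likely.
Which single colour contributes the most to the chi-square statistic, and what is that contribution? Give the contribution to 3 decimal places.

lime, 10.452

Expected count for each of the 7 categories: 217/7 = 31.
cat         O        E   (O−E)²/E
orange     29       31     0.1290
white      28       31     0.2903
pink       29       31     0.1290
yellow     38       31     1.5806
green      36       31     0.8065
lime       13       31    10.4516
cyan       44       31     5.4516
The largest term is for lime: 10.452.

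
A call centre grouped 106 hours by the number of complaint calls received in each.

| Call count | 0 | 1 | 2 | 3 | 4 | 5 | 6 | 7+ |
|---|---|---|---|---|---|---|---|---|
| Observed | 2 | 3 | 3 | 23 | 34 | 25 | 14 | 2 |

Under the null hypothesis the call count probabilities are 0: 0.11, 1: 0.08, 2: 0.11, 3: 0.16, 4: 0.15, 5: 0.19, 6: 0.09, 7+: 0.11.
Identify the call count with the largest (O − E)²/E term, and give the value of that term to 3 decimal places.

4, 20.604

Expected counts E_i = n·p_i: 106×0.11 = 11.66, 106×0.08 = 8.48, 106×0.11 = 11.66, 106×0.16 = 16.96, 106×0.15 = 15.9, 106×0.19 = 20.14, 106×0.09 = 9.54, 106×0.11 = 11.66.
0: (2 − 11.66)²/11.66 = 93.3156/11.66 = 8.0031
1: (3 − 8.48)²/8.48 = 30.0304/8.48 = 3.5413
2: (3 − 11.66)²/11.66 = 74.9956/11.66 = 6.4319
3: (23 − 16.96)²/16.96 = 36.4816/16.96 = 2.1510
4: (34 − 15.9)²/15.9 = 327.61/15.9 = 20.6044
5: (25 − 20.14)²/20.14 = 23.6196/20.14 = 1.1728
6: (14 − 9.54)²/9.54 = 19.8916/9.54 = 2.0851
7+: (2 − 11.66)²/11.66 = 93.3156/11.66 = 8.0031
The largest term is for 4: 20.604.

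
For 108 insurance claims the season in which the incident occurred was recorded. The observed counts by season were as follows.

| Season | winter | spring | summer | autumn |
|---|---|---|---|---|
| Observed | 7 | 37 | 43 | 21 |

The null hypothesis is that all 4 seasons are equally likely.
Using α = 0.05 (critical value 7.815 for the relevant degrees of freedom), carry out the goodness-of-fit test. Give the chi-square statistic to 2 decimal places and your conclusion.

29.33; reject

Under H₀ each category has probability 1/4, so each expected count is 108/4 = 27.
winter: (7 − 27)²/27 = 400/27 = 14.815
spring: (37 − 27)²/27 = 100/27 = 3.704
summer: (43 − 27)²/27 = 256/27 = 9.481
autumn: (21 − 27)²/27 = 36/27 = 1.333
Sum = 29.33
df = 3. Since 29.33 > 7.815, we reject H₀.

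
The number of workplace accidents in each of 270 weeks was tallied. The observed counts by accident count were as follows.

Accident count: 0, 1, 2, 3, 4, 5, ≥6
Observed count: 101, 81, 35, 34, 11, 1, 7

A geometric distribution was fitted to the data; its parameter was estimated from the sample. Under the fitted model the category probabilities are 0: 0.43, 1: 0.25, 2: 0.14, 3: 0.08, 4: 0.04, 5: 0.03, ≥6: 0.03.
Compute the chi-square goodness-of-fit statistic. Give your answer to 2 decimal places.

18.37

Expected counts E_i = n·p_i: 270×0.43 = 116.1, 270×0.25 = 67.5, 270×0.14 = 37.8, 270×0.08 = 21.6, 270×0.04 = 10.8, 270×0.03 = 8.1, 270×0.03 = 8.1.
cat         O        E   (O−E)²/E
0         101    116.1      1.964
1          81     67.5      2.700
2          35     37.8      0.207
3          34     21.6      7.119
4          11     10.8      0.004
5           1      8.1      6.223
≥6          7      8.1      0.149
Sum = 18.37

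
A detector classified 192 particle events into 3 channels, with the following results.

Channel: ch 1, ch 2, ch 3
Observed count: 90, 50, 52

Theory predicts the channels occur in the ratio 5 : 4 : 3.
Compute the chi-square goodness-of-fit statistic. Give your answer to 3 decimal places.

4.646

Ratio total = 12. Expected counts: 192×5/12 = 80, 192×4/12 = 64, 192×3/12 = 48.
cat         O        E   (O−E)²/E
ch 1       90       80     1.2500
ch 2       50       64     3.0625
ch 3       52       48     0.3333
Sum = 4.646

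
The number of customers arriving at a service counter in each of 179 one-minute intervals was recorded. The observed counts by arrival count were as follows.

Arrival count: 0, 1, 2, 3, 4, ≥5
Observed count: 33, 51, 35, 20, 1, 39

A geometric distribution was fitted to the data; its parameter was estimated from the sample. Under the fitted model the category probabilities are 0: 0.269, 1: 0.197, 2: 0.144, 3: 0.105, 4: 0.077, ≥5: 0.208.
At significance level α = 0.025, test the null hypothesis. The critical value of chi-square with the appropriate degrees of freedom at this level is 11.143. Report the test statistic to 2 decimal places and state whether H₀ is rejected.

27.11; reject

Expected counts E_i = n·p_i: 179×0.269 = 48.151, 179×0.197 = 35.263, 179×0.144 = 25.776, 179×0.105 = 18.795, 179×0.077 = 13.783, 179×0.208 = 37.232.
cat         O        E   (O−E)²/E
0          33   48.151      4.767
1          51   35.263      7.023
2          35   25.776      3.301
3          20   18.795      0.077
4           1   13.783     11.856
≥5         39   37.232      0.084
Sum = 27.11
df = 4. Since 27.11 > 11.143, we reject H₀.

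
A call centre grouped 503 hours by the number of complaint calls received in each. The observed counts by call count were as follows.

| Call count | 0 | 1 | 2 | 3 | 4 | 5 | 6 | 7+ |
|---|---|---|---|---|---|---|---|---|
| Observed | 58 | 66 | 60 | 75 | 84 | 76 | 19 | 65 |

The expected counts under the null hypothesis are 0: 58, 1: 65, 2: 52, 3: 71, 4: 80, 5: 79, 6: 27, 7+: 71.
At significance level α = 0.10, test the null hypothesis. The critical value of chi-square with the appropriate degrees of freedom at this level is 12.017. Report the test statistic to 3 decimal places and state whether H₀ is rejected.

4.663; do not reject

χ² = (58−58)²/58 + (66−65)²/65 + (60−52)²/52 + (75−71)²/71 + (84−80)²/80 + (76−79)²/79 + (19−27)²/27 + (65−71)²/71
   = 0.0000 + 0.0154 + 1.2308 + 0.2254 + 0.2000 + 0.1139 + 2.3704 + 0.5070
Sum = 4.663
df = 7. Since 4.663 < 12.017, we do not reject H₀.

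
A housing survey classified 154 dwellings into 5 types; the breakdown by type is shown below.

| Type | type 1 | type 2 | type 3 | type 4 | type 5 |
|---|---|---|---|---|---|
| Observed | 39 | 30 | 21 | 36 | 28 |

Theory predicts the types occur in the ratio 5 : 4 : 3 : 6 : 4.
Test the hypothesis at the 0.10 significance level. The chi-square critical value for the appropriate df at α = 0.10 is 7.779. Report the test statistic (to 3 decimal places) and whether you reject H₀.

Ratio total = 22. Expected counts: 154×5/22 = 35, 154×4/22 = 28, 154×3/22 = 21, 154×6/22 = 42, 154×4/22 = 28.
type 1: (39 − 35)²/35 = 16/35 = 0.4571
type 2: (30 − 28)²/28 = 4/28 = 0.1429
type 3: (21 − 21)²/21 = 0/21 = 0.0000
type 4: (36 − 42)²/42 = 36/42 = 0.8571
type 5: (28 − 28)²/28 = 0/28 = 0.0000
Sum = 1.457
df = 4. Since 1.457 < 7.779, we do not reject H₀.

1.457; do not reject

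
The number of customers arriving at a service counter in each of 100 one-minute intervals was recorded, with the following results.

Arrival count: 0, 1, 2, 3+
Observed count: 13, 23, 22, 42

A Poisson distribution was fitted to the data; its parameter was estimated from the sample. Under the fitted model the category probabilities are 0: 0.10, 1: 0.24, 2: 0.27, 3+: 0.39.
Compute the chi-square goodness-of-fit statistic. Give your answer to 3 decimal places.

2.098

Expected counts E_i = n·p_i: 100×0.10 = 10, 100×0.24 = 24, 100×0.27 = 27, 100×0.39 = 39.
χ² = (13−10)²/10 + (23−24)²/24 + (22−27)²/27 + (42−39)²/39
   = 0.9000 + 0.0417 + 0.9259 + 0.2308
Sum = 2.098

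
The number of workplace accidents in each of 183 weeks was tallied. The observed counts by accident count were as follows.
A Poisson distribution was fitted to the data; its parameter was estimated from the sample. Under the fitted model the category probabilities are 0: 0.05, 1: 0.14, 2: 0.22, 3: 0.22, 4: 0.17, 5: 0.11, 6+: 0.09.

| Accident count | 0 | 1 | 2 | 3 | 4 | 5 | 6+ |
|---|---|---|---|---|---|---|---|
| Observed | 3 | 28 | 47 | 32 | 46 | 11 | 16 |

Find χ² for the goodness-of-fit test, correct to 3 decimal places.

Expected counts E_i = n·p_i: 183×0.05 = 9.15, 183×0.14 = 25.62, 183×0.22 = 40.26, 183×0.22 = 40.26, 183×0.17 = 31.11, 183×0.11 = 20.13, 183×0.09 = 16.47.
0: (3 − 9.15)²/9.15 = 37.8225/9.15 = 4.1336
1: (28 − 25.62)²/25.62 = 5.6644/25.62 = 0.2211
2: (47 − 40.26)²/40.26 = 45.4276/40.26 = 1.1284
3: (32 − 40.26)²/40.26 = 68.2276/40.26 = 1.6947
4: (46 − 31.11)²/31.11 = 221.7121/31.11 = 7.1267
5: (11 − 20.13)²/20.13 = 83.3569/20.13 = 4.1409
6+: (16 − 16.47)²/16.47 = 0.2209/16.47 = 0.0134
Sum = 18.459

18.459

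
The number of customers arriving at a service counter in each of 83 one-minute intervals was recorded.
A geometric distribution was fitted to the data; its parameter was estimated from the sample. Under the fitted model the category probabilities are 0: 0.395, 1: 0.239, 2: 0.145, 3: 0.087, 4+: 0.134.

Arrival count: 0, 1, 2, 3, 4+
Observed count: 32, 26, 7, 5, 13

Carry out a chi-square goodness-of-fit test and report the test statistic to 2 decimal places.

5.04

Expected counts E_i = n·p_i: 83×0.395 = 32.785, 83×0.239 = 19.837, 83×0.145 = 12.035, 83×0.087 = 7.221, 83×0.134 = 11.122.
χ² = (32−32.785)²/32.785 + (26−19.837)²/19.837 + (7−12.035)²/12.035 + (5−7.221)²/7.221 + (13−11.122)²/11.122
   = 0.019 + 1.915 + 2.106 + 0.683 + 0.317
Sum = 5.04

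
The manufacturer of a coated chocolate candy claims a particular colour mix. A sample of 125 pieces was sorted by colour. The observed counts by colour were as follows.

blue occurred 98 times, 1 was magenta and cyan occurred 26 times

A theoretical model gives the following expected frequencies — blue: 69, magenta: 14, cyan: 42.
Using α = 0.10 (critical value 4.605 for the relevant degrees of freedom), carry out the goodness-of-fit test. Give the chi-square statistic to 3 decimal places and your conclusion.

30.355; reject

blue: (98 − 69)²/69 = 841/69 = 12.1884
magenta: (1 − 14)²/14 = 169/14 = 12.0714
cyan: (26 − 42)²/42 = 256/42 = 6.0952
Sum = 30.355
df = 2. Since 30.355 > 4.605, we reject H₀.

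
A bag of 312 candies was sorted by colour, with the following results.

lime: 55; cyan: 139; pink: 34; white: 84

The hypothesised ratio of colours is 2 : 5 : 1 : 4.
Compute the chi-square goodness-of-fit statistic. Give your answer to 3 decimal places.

7.104

Ratio total = 12. Expected counts: 312×2/12 = 52, 312×5/12 = 130, 312×1/12 = 26, 312×4/12 = 104.
χ² = (55−52)²/52 + (139−130)²/130 + (34−26)²/26 + (84−104)²/104
   = 0.1731 + 0.6231 + 2.4615 + 3.8462
Sum = 7.104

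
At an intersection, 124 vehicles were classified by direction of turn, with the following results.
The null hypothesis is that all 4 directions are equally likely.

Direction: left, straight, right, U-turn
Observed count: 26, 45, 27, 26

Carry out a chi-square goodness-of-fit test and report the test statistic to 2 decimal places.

Under H₀ each category has probability 1/4, so each expected count is 124/4 = 31.
χ² = (26−31)²/31 + (45−31)²/31 + (27−31)²/31 + (26−31)²/31
   = 0.806 + 6.323 + 0.516 + 0.806
Sum = 8.45

8.45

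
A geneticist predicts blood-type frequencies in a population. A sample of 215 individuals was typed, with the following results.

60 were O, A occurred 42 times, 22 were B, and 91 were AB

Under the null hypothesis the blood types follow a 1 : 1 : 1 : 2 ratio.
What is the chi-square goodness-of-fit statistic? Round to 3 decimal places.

17.291

Ratio total = 5. Expected counts: 215×1/5 = 43, 215×1/5 = 43, 215×1/5 = 43, 215×2/5 = 86.
cat         O        E   (O−E)²/E
O          60       43     6.7209
A          42       43     0.0233
B          22       43    10.2558
AB         91       86     0.2907
Sum = 17.291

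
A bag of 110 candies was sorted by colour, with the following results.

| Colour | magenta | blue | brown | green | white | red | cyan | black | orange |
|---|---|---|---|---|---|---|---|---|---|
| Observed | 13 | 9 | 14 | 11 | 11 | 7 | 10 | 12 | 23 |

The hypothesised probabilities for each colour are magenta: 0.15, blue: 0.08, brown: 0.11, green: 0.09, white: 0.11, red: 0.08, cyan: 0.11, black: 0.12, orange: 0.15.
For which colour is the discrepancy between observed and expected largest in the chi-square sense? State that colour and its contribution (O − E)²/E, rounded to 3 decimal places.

orange, 2.561

Expected counts E_i = n·p_i: 110×0.15 = 16.5, 110×0.08 = 8.8, 110×0.11 = 12.1, 110×0.09 = 9.9, 110×0.11 = 12.1, 110×0.08 = 8.8, 110×0.11 = 12.1, 110×0.12 = 13.2, 110×0.15 = 16.5.
χ² = (13−16.5)²/16.5 + (9−8.8)²/8.8 + (14−12.1)²/12.1 + (11−9.9)²/9.9 + (11−12.1)²/12.1 + (7−8.8)²/8.8 + (10−12.1)²/12.1 + (12−13.2)²/13.2 + (23−16.5)²/16.5
   = 0.7424 + 0.0045 + 0.2983 + 0.1222 + 0.1000 + 0.3682 + 0.3645 + 0.1091 + 2.5606
The largest term is for orange: 2.561.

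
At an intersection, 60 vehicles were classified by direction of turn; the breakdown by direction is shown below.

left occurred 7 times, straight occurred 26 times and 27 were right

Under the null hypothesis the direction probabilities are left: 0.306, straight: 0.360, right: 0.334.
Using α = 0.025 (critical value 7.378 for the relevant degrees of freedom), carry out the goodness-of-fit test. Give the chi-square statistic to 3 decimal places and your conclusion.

10.342; reject

Expected counts E_i = n·p_i: 60×0.306 = 18.36, 60×0.360 = 21.6, 60×0.334 = 20.04.
cat           O        E   (O−E)²/E
left          7    18.36     7.0288
straight     26     21.6     0.8963
right        27    20.04     2.4172
Sum = 10.342
df = 2. Since 10.342 > 7.378, we reject H₀.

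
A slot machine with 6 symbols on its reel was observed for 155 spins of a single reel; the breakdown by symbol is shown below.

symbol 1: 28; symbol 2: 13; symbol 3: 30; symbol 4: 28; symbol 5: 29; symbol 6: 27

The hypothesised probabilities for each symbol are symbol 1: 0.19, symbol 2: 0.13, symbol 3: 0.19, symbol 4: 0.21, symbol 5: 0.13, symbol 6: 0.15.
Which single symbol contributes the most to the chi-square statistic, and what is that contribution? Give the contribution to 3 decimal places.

Expected counts E_i = n·p_i: 155×0.19 = 29.45, 155×0.13 = 20.15, 155×0.19 = 29.45, 155×0.21 = 32.55, 155×0.13 = 20.15, 155×0.15 = 23.25.
χ² = (28−29.45)²/29.45 + (13−20.15)²/20.15 + (30−29.45)²/29.45 + (28−32.55)²/32.55 + (29−20.15)²/20.15 + (27−23.25)²/23.25
   = 0.0714 + 2.5371 + 0.0103 + 0.6360 + 3.8870 + 0.6048
The largest term is for symbol 5: 3.887.

symbol 5, 3.887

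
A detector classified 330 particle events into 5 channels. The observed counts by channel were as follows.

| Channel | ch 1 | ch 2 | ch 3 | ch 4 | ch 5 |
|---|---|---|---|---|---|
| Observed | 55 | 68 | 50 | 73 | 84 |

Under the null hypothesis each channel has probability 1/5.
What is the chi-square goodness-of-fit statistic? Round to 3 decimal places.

Expected count for each of the 5 categories: 330/5 = 66.
χ² = (55−66)²/66 + (68−66)²/66 + (50−66)²/66 + (73−66)²/66 + (84−66)²/66
   = 1.8333 + 0.0606 + 3.8788 + 0.7424 + 4.9091
Sum = 11.424

11.424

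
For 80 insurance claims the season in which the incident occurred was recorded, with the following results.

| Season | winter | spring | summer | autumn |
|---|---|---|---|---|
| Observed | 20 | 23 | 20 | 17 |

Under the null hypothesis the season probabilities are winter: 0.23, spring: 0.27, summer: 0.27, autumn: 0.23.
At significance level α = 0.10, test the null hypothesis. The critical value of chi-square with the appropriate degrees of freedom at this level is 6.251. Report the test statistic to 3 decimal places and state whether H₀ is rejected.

0.455; do not reject

Expected counts E_i = n·p_i: 80×0.23 = 18.4, 80×0.27 = 21.6, 80×0.27 = 21.6, 80×0.23 = 18.4.
winter: (20 − 18.4)²/18.4 = 2.56/18.4 = 0.1391
spring: (23 − 21.6)²/21.6 = 1.96/21.6 = 0.0907
summer: (20 − 21.6)²/21.6 = 2.56/21.6 = 0.1185
autumn: (17 − 18.4)²/18.4 = 1.96/18.4 = 0.1065
Sum = 0.455
df = 3. Since 0.455 < 6.251, we do not reject H₀.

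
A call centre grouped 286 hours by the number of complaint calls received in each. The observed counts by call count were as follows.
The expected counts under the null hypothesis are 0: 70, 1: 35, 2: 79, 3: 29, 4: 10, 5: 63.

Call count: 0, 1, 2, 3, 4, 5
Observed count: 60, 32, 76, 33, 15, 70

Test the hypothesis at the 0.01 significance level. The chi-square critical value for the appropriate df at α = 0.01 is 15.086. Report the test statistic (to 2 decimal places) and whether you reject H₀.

χ² = (60−70)²/70 + (32−35)²/35 + (76−79)²/79 + (33−29)²/29 + (15−10)²/10 + (70−63)²/63
   = 1.429 + 0.257 + 0.114 + 0.552 + 2.500 + 0.778
Sum = 5.63
df = 5. Since 5.63 < 15.086, we do not reject H₀.

5.63; do not reject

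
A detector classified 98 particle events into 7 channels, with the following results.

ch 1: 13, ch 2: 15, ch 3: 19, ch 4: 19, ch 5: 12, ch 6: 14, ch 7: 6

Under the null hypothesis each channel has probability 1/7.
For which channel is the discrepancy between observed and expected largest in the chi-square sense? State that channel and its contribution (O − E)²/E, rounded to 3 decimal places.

Expected count for each of the 7 categories: 98/7 = 14.
cat         O        E   (O−E)²/E
ch 1       13       14     0.0714
ch 2       15       14     0.0714
ch 3       19       14     1.7857
ch 4       19       14     1.7857
ch 5       12       14     0.2857
ch 6       14       14     0.0000
ch 7        6       14     4.5714
The largest term is for ch 7: 4.571.

ch 7, 4.571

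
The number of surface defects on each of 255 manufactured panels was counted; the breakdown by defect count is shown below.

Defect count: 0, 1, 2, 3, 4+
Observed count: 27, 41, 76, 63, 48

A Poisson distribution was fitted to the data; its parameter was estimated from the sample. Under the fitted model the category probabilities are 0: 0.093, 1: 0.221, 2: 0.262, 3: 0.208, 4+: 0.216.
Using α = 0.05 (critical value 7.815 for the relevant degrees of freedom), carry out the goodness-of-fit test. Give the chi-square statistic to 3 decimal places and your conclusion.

8.683; reject

Expected counts E_i = n·p_i: 255×0.093 = 23.715, 255×0.221 = 56.355, 255×0.262 = 66.81, 255×0.208 = 53.04, 255×0.216 = 55.08.
cat         O        E   (O−E)²/E
0          27   23.715     0.4550
1          41   56.355     4.1838
2          76    66.81     1.2641
3          63    53.04     1.8703
4+         48    55.08     0.9101
Sum = 8.683
df = 3. Since 8.683 > 7.815, we reject H₀.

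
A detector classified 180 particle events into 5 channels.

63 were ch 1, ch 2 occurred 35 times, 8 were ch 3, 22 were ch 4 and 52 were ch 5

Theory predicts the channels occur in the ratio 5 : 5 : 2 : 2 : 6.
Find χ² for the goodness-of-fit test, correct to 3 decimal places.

Ratio total = 20. Expected counts: 180×5/20 = 45, 180×5/20 = 45, 180×2/20 = 18, 180×2/20 = 18, 180×6/20 = 54.
ch 1: (63 − 45)²/45 = 324/45 = 7.2000
ch 2: (35 − 45)²/45 = 100/45 = 2.2222
ch 3: (8 − 18)²/18 = 100/18 = 5.5556
ch 4: (22 − 18)²/18 = 16/18 = 0.8889
ch 5: (52 − 54)²/54 = 4/54 = 0.0741
Sum = 15.941

15.941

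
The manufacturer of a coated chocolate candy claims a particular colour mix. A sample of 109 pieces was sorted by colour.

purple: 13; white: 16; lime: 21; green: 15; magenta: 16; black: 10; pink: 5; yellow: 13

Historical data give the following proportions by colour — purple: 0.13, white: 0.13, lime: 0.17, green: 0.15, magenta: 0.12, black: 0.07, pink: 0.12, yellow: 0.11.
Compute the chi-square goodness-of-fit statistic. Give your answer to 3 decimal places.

7.238

Expected counts E_i = n·p_i: 109×0.13 = 14.17, 109×0.13 = 14.17, 109×0.17 = 18.53, 109×0.15 = 16.35, 109×0.12 = 13.08, 109×0.07 = 7.63, 109×0.12 = 13.08, 109×0.11 = 11.99.
purple: (13 − 14.17)²/14.17 = 1.3689/14.17 = 0.0966
white: (16 − 14.17)²/14.17 = 3.3489/14.17 = 0.2363
lime: (21 − 18.53)²/18.53 = 6.1009/18.53 = 0.3292
green: (15 − 16.35)²/16.35 = 1.8225/16.35 = 0.1115
magenta: (16 − 13.08)²/13.08 = 8.5264/13.08 = 0.6519
black: (10 − 7.63)²/7.63 = 5.6169/7.63 = 0.7362
pink: (5 − 13.08)²/13.08 = 65.2864/13.08 = 4.9913
yellow: (13 − 11.99)²/11.99 = 1.0201/11.99 = 0.0851
Sum = 7.238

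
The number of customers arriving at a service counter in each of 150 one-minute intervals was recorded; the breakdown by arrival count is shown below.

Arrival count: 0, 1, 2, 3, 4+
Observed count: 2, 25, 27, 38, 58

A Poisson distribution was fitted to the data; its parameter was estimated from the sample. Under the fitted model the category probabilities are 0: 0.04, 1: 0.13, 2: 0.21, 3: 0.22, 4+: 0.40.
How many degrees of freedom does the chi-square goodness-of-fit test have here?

3

There are k = 5 categories and 1 parameter estimated from the data, so df = 5 − 1 − 1 = 3.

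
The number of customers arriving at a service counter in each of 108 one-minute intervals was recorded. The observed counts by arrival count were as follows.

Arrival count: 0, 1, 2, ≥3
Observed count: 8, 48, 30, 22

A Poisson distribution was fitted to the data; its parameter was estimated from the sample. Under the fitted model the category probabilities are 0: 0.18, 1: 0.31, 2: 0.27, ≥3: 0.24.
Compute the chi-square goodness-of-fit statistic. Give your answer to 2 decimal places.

13.65

Expected counts E_i = n·p_i: 108×0.18 = 19.44, 108×0.31 = 33.48, 108×0.27 = 29.16, 108×0.24 = 25.92.
χ² = (8−19.44)²/19.44 + (48−33.48)²/33.48 + (30−29.16)²/29.16 + (22−25.92)²/25.92
   = 6.732 + 6.297 + 0.024 + 0.593
Sum = 13.65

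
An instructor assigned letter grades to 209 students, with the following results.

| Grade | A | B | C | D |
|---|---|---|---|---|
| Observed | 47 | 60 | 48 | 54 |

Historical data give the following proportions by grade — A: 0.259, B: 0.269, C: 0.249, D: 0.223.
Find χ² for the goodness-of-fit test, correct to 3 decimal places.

Expected counts E_i = n·p_i: 209×0.259 = 54.131, 209×0.269 = 56.221, 209×0.249 = 52.041, 209×0.223 = 46.607.
cat         O        E   (O−E)²/E
A          47   54.131     0.9394
B          60   56.221     0.2540
C          48   52.041     0.3138
D          54   46.607     1.1727
Sum = 2.680

2.680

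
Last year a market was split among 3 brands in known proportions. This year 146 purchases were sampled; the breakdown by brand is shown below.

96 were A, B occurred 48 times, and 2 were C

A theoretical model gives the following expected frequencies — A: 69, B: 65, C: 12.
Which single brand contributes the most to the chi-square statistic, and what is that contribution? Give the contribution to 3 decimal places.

A, 10.565

χ² = (96−69)²/69 + (48−65)²/65 + (2−12)²/12
   = 10.5652 + 4.4462 + 8.3333
The largest term is for A: 10.565.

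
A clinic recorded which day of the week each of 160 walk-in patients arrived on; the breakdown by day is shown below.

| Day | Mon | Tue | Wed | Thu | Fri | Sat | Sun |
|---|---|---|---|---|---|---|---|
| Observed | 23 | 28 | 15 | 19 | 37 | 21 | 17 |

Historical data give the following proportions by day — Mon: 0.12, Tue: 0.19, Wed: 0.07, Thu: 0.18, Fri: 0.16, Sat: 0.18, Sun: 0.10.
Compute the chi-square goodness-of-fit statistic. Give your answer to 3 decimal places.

12.817

Expected counts E_i = n·p_i: 160×0.12 = 19.2, 160×0.19 = 30.4, 160×0.07 = 11.2, 160×0.18 = 28.8, 160×0.16 = 25.6, 160×0.18 = 28.8, 160×0.10 = 16.
Mon: (23 − 19.2)²/19.2 = 14.44/19.2 = 0.7521
Tue: (28 − 30.4)²/30.4 = 5.76/30.4 = 0.1895
Wed: (15 − 11.2)²/11.2 = 14.44/11.2 = 1.2893
Thu: (19 − 28.8)²/28.8 = 96.04/28.8 = 3.3347
Fri: (37 − 25.6)²/25.6 = 129.96/25.6 = 5.0766
Sat: (21 − 28.8)²/28.8 = 60.84/28.8 = 2.1125
Sun: (17 − 16)²/16 = 1/16 = 0.0625
Sum = 12.817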